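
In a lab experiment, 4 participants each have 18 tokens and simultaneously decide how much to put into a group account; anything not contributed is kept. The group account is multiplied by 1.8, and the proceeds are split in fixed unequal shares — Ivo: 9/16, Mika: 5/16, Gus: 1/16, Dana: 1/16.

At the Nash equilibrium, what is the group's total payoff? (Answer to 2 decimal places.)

86.40 tokens

For player j, contributing a unit is worthwhile iff 1.8 × (j's share) ≥ 1, i.e. iff j's share is at least 0.5556.
Only Ivo (9/16) clears that bar, contributing 18; the remaining 3 contribute 0. Total contributed: 18.
The group account pays out 1.8 × 18 = 32.40 in total (split across the unequal shares, but the aggregate is all that matters for the group sum).
The 3 free-riders keep 18 each, adding 54. Group total = 54 + 32.40 = 86.40.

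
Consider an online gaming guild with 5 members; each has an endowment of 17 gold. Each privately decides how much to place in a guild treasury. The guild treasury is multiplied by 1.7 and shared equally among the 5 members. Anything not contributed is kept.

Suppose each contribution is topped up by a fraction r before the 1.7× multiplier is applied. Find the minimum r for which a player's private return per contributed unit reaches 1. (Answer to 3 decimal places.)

1.941

With matching at rate r, one contributed unit becomes (1 + r) in the guild treasury and returns 1.7 × (1 + r) / 5 to the contributor.
Setting this equal to 1: 1 + r = 5/1.7 = 2.9412.
So the minimum matching rate is r = 2.9412 − 1 = 1.941.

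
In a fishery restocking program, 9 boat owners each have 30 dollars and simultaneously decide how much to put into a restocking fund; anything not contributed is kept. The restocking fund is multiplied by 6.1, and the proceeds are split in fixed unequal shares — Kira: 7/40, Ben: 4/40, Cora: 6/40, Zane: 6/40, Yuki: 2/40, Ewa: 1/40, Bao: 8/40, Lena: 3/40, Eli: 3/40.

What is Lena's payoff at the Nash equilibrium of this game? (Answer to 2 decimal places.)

57.45 dollars

A player with share s gets back 6.1·s per unit contributed, so full contribution is dominant for anyone with s > 1/6.1 = 0.1639 and zero contribution is dominant for anyone below.
The shares above 0.1639 belong to Kira and Bao, contributing 30 each; the remaining 7 contribute 0. Total contributed: 60.
Lena keeps 30 and receives 6.1 × 60 × 3/40 = 27.45 from the restocking fund, for a payoff of 57.45.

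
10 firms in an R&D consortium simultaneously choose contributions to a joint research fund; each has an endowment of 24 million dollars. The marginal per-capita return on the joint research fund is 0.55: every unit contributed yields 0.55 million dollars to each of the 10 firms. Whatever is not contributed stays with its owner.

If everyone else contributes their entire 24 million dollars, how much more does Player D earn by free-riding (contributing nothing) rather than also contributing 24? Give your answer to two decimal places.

10.80 million dollars

Switching from a contribution of 24 to 0 lets Player D keep an extra 24 million dollars, but lowers the joint research fund by 24, which costs Player D their own share of that drop: 0.55 × 24 = 13.20.
Net gain = 24 − 13.20 = 10.80. The private return per contributed unit (0.55) is below 1, so free-riding is indeed the best response regardless of what the others do.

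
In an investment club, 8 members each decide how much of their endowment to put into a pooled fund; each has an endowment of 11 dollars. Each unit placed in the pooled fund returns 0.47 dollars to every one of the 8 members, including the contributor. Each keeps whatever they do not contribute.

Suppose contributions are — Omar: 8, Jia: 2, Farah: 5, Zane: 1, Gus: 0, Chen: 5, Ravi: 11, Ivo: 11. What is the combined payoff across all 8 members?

Total contributed: 8 + 2 + 5 + 1 + 0 + 5 + 11 + 11 = 43; total kept: 8 × 11 − 43 = 45.
The pooled fund pays out 0.47 × 8 × 43 = 161.68 in aggregate.
Group total = 45 + 161.68 = 206.68.

206.68 dollars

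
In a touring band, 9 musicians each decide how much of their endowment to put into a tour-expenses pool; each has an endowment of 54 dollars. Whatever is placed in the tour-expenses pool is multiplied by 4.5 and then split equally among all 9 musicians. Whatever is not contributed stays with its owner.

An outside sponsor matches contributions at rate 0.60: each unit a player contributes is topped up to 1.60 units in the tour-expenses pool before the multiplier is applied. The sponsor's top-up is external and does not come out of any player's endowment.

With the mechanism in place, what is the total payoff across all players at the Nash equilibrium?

The effective private return is 4.5 × 1.60 / 9 = 0.8000, which is still under 1, so the mechanism doesn't change anyone's dominant strategy: zero contribution.
Everyone keeps their endowment and the group total is 9 × 54 = 486.

486.00 dollars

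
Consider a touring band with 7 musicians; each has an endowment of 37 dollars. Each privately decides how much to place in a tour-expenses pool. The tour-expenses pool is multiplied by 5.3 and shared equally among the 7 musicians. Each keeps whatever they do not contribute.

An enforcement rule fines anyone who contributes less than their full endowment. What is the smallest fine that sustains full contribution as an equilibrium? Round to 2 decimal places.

Given the others contribute fully, the best deviation is to contribute 0 (any partial contribution still incurs the fine and gives up units whose private return 0.7571 is below 1).
Deviating from 37 to 0 saves 37 dollars but forfeits the deviator's share of the drop in the tour-expenses pool: 5.3/7 × 37 = 28.01.
So the deviation gain is 37 − 28.01 = 8.99, and the fine must be at least 8.99 dollars to wipe it out.

8.99 dollars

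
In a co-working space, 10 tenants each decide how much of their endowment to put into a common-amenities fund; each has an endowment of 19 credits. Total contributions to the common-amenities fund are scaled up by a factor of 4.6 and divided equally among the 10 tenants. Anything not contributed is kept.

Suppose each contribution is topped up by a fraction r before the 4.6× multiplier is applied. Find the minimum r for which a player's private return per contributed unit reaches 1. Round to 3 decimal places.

With matching at rate r, one contributed unit becomes (1 + r) in the common-amenities fund and returns 4.6 × (1 + r) / 10 to the contributor.
Setting this equal to 1: 1 + r = 10/4.6 = 2.1739.
So the minimum matching rate is r = 2.1739 − 1 = 1.174.

1.174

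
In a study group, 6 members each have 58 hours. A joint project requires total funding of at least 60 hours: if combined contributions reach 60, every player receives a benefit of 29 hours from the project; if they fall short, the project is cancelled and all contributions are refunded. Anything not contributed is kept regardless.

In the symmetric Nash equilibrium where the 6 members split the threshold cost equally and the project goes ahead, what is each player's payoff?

Equal share of the threshold: 60/6 = 10.
At this profile no one gains by cutting their contribution: any cut drops the total below 60, the project is cancelled, contributions are refunded, and the deviator ends with 58, which is less than 58 − 10 + 29 = 77. Contributing more than 10 just wastes the excess. So contributing exactly 10 is a best response.
Each player's payoff: 58 − 10 + 29 = 77.

77 hours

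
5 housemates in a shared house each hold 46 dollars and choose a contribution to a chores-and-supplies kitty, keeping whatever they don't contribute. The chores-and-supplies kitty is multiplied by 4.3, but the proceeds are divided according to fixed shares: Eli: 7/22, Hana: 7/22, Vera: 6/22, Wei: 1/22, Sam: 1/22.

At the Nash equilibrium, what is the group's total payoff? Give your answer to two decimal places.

For player j, contributing a unit is worthwhile iff 4.3 × (j's share) ≥ 1, i.e. iff j's share is at least 0.2326.
Eli, Hana and Vera are above the threshold, contributing 46 each; the remaining 2 contribute 0. Total contributed: 138.
The chores-and-supplies kitty pays out 4.3 × 138 = 593.40 in total (split across the unequal shares, but the aggregate is all that matters for the group sum).
The 2 free-riders keep 46 each, adding 92. Group total = 92 + 593.40 = 685.40.

685.40 dollars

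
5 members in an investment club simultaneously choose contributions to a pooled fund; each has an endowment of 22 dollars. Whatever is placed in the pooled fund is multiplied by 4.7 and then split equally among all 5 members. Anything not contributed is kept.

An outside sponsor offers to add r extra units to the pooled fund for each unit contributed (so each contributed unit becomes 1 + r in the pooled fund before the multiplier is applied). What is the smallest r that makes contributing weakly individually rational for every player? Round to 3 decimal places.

0.064

With matching at rate r, one contributed unit becomes (1 + r) in the pooled fund and returns 4.7 × (1 + r) / 5 to the contributor.
Setting this equal to 1: 1 + r = 5/4.7 = 1.0638.
So the minimum matching rate is r = 1.0638 − 1 = 0.064.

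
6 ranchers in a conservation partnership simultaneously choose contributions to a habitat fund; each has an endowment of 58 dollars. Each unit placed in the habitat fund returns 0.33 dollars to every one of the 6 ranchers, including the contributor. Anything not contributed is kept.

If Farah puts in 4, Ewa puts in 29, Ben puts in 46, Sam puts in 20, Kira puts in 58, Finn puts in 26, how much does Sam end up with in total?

98.39 dollars

Total contributed: 4 + 29 + 46 + 20 + 58 + 26 = 183.
Each receives 0.33 × 183 = 60.39 from the habitat fund.
Sam keeps 58 − 20 = 38, so Sam's payoff is 38 + 60.39 = 98.39.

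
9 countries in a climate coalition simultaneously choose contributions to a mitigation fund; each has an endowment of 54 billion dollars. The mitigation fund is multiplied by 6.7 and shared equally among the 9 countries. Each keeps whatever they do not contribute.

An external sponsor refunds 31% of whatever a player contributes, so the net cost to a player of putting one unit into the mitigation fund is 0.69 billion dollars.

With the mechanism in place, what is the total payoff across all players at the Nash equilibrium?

The effective private return per unit is now (6.7/9) / 0.69 = 1.0789 > 1, so every player's dominant strategy flips to full contribution.
At the Nash equilibrium everyone contributes 54. Group total payoff = 9 × (54 × 0.31 + 6.7 × 54) = 3406.86.

3406.86 billion dollars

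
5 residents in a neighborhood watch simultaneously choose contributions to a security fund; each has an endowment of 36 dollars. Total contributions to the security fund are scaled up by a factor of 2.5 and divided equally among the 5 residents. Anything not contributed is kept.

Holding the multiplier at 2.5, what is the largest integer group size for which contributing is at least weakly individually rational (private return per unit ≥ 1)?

2

Private return per unit is 2.5/(group size), which is ≥ 1 whenever the group size is ≤ 2.5.
The largest such integer is 2.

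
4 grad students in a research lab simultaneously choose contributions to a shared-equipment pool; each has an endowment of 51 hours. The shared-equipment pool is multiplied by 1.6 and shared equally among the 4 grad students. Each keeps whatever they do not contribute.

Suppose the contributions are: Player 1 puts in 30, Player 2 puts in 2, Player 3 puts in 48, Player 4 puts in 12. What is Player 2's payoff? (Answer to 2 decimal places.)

Total contributed: 30 + 2 + 48 + 12 = 92.
Each receives 1.6 × 92 / 4 = 36.80 from the shared-equipment pool.
Player 2 keeps 51 − 2 = 49, so Player 2's payoff is 49 + 36.80 = 85.80.

85.80 hours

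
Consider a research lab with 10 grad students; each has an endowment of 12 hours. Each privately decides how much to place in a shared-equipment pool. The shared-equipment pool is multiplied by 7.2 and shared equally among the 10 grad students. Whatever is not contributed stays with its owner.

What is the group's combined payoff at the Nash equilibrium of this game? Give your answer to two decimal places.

Each contributed unit returns 7.2/10 = 0.7200 to its contributor — below 1 — so contributing 0 is dominant for every player. At the Nash equilibrium everyone keeps their 12, and the group total is 10 × 12 = 120.

120.00 hours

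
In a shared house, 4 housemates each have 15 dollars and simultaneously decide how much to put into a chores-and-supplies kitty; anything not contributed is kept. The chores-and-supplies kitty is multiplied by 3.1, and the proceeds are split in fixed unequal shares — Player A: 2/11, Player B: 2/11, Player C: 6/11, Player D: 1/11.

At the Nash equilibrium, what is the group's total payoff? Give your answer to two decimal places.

Each unit j contributes comes back to j as 3.1 × (j's share), so j prefers to contribute only if that share exceeds 1/3.1 = 0.3226; otherwise keeping the unit dominates.
Player C alone (share 6/11) is above the threshold, contributing 15; the remaining 3 contribute 0. Total contributed: 15.
The chores-and-supplies kitty pays out 3.1 × 15 = 46.50 in total (split across the unequal shares, but the aggregate is all that matters for the group sum).
The 3 free-riders keep 15 each, adding 45. Group total = 45 + 46.50 = 91.50.

91.50 dollars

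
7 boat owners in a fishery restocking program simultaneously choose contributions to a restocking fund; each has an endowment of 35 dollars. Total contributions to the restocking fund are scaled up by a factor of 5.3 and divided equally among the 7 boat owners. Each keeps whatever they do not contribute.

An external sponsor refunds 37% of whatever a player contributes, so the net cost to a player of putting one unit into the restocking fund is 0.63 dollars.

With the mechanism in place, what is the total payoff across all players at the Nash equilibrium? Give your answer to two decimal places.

1389.15 dollars

With the mechanism, a contributed unit returns (5.3/7) / 0.63 = 1.2018 per unit of net cost to the contributor — now above 1 — so contributing fully is weakly dominant for every player.
So the Nash equilibrium is full contribution by all 7; the group earns 7 × (35 × 0.37 + 5.3 × 35) = 1389.15.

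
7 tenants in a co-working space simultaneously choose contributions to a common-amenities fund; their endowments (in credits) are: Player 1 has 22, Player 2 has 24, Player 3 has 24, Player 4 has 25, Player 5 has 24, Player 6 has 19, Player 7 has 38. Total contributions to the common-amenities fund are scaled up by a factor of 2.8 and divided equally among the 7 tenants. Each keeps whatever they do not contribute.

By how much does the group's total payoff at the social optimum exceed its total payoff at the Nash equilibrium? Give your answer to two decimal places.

316.80 credits

The private return per contributed unit is 2.8/7 = 0.4000 < 1 for every player regardless of endowment, so the Nash equilibrium is zero contribution and the group total is Σ E_j = 22 + 24 + 24 + 25 + 24 + 19 + 38 = 176.
Each contributed unit returns 2.800 to the group, so the social optimum is full contribution by everyone: group total = 2.800 × 176 = 492.80.
Efficiency loss = (2.800 − 1) × 176 = 316.80.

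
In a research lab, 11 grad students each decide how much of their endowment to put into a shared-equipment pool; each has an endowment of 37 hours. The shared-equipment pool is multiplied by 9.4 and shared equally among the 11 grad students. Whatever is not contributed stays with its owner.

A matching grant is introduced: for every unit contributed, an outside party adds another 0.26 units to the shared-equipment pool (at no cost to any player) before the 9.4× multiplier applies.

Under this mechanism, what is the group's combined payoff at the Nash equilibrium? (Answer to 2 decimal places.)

With the mechanism, a contributed unit returns 9.4 × 1.26 / 11 = 1.0767 per unit of net cost to the contributor — now above 1 — so contributing fully is weakly dominant for every player.
So the Nash equilibrium is full contribution by all 11; the group earns 9.4 × 1.26 × 407 = 4820.51.

4820.51 hours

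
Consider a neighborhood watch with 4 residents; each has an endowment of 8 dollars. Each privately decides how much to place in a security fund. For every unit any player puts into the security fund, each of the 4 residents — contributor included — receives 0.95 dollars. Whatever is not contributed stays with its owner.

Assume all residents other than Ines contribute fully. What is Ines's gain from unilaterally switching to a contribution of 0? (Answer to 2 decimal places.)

0.40 dollars

Switching from a contribution of 8 to 0 lets Ines keep an extra 8 dollars, but lowers the security fund by 8, which costs Ines their own share of that drop: 0.95 × 8 = 7.60.
Net gain = 8 − 7.60 = 0.40. The private return per contributed unit (0.95) is below 1, so free-riding is indeed the best response regardless of what the others do.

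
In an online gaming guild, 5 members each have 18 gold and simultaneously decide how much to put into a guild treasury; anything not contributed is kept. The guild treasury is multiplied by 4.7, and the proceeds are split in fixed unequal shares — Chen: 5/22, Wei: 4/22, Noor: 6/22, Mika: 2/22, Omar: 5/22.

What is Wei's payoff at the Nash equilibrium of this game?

64.15 gold

Player j's private return per contributed unit is 4.7 × (j's share). Contributing is weakly dominant for j when that share is at least 1/4.7 = 0.2128, and contributing 0 is dominant otherwise.
Chen, Noor and Omar clear that bar, contributing 18 each; the remaining 2 contribute 0. Total contributed: 54.
Wei keeps 18 and receives 4.7 × 54 × 4/22 = 46.15 from the guild treasury, for a payoff of 64.15.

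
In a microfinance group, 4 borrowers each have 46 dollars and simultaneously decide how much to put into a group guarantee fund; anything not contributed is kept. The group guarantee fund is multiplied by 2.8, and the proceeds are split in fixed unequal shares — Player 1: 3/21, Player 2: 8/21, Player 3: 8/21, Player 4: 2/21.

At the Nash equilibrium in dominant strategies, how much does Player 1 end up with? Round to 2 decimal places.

Each unit j contributes comes back to j as 2.8 × (j's share), so j prefers to contribute only if that share exceeds 1/2.8 = 0.3571; otherwise keeping the unit dominates.
The shares above 0.3571 belong to Player 2 and Player 3, contributing 46 each; the remaining 2 contribute 0. Total contributed: 92.
Player 1 keeps 46 and receives 2.8 × 92 × 3/21 = 36.80 from the group guarantee fund, for a payoff of 82.80.

82.80 dollars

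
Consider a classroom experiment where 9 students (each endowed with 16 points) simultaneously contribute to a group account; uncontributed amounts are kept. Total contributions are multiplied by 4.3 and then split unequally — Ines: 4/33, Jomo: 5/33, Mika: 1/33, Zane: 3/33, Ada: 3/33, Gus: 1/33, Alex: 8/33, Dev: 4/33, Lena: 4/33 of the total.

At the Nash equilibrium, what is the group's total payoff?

196.80 points

For player j, contributing a unit is worthwhile iff 4.3 × (j's share) ≥ 1, i.e. iff j's share is at least 0.2326.
Only Alex (8/33) clears that bar, contributing 16; the remaining 8 contribute 0. Total contributed: 16.
The group account pays out 4.3 × 16 = 68.80 in total (split across the unequal shares, but the aggregate is all that matters for the group sum).
The 8 free-riders keep 16 each, adding 128. Group total = 128 + 68.80 = 196.80.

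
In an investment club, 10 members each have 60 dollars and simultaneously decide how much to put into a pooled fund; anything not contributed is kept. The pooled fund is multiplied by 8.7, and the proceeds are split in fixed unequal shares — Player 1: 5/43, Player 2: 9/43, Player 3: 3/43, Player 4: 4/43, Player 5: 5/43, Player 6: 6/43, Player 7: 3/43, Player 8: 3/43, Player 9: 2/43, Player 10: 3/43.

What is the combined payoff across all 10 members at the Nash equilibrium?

A player with share s gets back 8.7·s per unit contributed, so full contribution is dominant for anyone with s > 1/8.7 = 0.1149 and zero contribution is dominant for anyone below.
Player 1, Player 2, Player 5 and Player 6 are above the threshold, contributing 60 each; the remaining 6 contribute 0. Total contributed: 240.
The pooled fund pays out 8.7 × 240 = 2088.00 in total (split across the unequal shares, but the aggregate is all that matters for the group sum).
The 6 free-riders keep 60 each, adding 360. Group total = 360 + 2088.00 = 2448.00.

2448.00 dollars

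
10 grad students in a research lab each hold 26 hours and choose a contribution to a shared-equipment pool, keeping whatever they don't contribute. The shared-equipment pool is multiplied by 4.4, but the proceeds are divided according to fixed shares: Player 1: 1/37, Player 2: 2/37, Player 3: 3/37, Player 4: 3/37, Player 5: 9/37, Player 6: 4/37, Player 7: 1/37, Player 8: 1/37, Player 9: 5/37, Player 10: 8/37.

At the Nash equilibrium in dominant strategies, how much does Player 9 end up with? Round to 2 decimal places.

41.46 hours

For player j, contributing a unit is worthwhile iff 4.4 × (j's share) ≥ 1, i.e. iff j's share is at least 0.2273.
Player 5 alone (share 9/37) is above the threshold, contributing 26; the remaining 9 contribute 0. Total contributed: 26.
Player 9 keeps 26 and receives 4.4 × 26 × 5/37 = 15.46 from the shared-equipment pool, for a payoff of 41.46.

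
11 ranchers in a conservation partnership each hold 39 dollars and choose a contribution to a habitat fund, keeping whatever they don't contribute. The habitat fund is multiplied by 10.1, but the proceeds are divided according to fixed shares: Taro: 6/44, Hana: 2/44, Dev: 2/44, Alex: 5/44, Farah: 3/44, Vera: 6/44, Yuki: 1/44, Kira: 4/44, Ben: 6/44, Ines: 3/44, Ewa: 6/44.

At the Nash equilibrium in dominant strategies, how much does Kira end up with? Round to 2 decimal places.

For player j, contributing a unit is worthwhile iff 10.1 × (j's share) ≥ 1, i.e. iff j's share is at least 0.0990.
Taro, Alex, Vera, Ben and Ewa clear that bar, contributing 39 each; the remaining 6 contribute 0. Total contributed: 195.
Kira keeps 39 and receives 10.1 × 195 × 4/44 = 179.05 from the habitat fund, for a payoff of 218.05.

218.05 dollars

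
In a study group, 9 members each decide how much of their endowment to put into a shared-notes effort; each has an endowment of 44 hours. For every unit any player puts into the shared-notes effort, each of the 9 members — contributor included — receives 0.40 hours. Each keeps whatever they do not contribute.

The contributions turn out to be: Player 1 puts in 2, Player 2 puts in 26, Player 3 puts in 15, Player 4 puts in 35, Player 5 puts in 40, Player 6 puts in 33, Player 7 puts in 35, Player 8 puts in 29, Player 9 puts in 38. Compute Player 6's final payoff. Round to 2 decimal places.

112.20 hours

Total contributed: 2 + 26 + 15 + 35 + 40 + 33 + 35 + 29 + 38 = 253.
Each receives 0.40 × 253 = 101.20 from the shared-notes effort.
Player 6 keeps 44 − 33 = 11, so Player 6's payoff is 11 + 101.20 = 112.20.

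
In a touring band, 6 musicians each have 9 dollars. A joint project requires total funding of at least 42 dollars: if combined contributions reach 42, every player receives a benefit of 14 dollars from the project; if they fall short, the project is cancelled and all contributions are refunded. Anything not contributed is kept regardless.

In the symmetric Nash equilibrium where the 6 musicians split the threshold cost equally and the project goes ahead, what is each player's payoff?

Equal share of the threshold: 42/6 = 7.
At this profile no one gains by cutting their contribution: any cut drops the total below 42, the project is cancelled, contributions are refunded, and the deviator ends with 9, which is less than 9 − 7 + 14 = 16. Contributing more than 7 just wastes the excess. So contributing exactly 7 is a best response.
Each player's payoff: 9 − 7 + 14 = 16.

16 dollars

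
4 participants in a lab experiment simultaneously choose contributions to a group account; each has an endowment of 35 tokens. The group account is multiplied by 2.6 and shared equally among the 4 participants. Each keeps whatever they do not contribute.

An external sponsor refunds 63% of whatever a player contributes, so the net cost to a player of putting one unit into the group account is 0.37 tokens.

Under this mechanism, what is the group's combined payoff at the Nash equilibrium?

452.20 tokens

Under the mechanism each unit contributed yields (2.6/4) / 0.37 = 1.7568 back to its contributor per unit of net cost, which exceeds 1, making full contribution the dominant choice for everyone.
At the Nash equilibrium everyone contributes 35. Group total payoff = 4 × (35 × 0.63 + 2.6 × 35) = 452.20.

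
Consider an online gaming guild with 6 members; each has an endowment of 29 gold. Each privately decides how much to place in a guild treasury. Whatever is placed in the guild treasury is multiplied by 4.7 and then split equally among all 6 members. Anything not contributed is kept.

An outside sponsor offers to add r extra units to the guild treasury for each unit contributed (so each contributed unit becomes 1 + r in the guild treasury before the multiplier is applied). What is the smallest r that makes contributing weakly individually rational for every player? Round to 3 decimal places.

0.277

With matching at rate r, one contributed unit becomes (1 + r) in the guild treasury and returns 4.7 × (1 + r) / 6 to the contributor.
Setting this equal to 1: 1 + r = 6/4.7 = 1.2766.
So the minimum matching rate is r = 1.2766 − 1 = 0.277.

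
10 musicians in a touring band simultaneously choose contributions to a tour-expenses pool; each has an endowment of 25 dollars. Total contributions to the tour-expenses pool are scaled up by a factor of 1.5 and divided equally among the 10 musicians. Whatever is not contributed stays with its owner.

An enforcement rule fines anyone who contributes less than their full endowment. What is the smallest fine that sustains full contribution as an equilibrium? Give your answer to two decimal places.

Given the others contribute fully, the best deviation is to contribute 0 (any partial contribution still incurs the fine and gives up units whose private return 0.1500 is below 1).
Deviating from 25 to 0 saves 25 dollars but forfeits the deviator's share of the drop in the tour-expenses pool: 1.5/10 × 25 = 3.75.
So the deviation gain is 25 − 3.75 = 21.25, and the fine must be at least 21.25 dollars to wipe it out.

21.25 dollars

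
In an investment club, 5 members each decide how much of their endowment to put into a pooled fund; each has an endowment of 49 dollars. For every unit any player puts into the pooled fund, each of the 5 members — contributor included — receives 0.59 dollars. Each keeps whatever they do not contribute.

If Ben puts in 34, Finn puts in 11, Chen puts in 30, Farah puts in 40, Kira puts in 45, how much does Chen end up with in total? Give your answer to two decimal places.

113.40 dollars

Total contributed: 34 + 11 + 30 + 40 + 45 = 160.
Each receives 0.59 × 160 = 94.40 from the pooled fund.
Chen keeps 49 − 30 = 19, so Chen's payoff is 19 + 94.40 = 113.40.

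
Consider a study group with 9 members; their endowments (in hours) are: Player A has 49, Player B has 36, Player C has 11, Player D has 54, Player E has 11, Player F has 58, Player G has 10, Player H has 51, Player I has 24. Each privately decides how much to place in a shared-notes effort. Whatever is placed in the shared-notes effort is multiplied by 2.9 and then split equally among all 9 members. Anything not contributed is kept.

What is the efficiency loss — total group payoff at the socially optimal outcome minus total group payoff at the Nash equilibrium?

577.60 hours

The private return per contributed unit is 2.9/9 = 0.3222 < 1 for every player regardless of endowment, so the Nash equilibrium is zero contribution and the group total is Σ E_j = 49 + 36 + 11 + 54 + 11 + 58 + 10 + 51 + 24 = 304.
Each contributed unit returns 2.900 to the group, so the social optimum is full contribution by everyone: group total = 2.900 × 304 = 881.60.
Efficiency loss = (2.900 − 1) × 304 = 577.60.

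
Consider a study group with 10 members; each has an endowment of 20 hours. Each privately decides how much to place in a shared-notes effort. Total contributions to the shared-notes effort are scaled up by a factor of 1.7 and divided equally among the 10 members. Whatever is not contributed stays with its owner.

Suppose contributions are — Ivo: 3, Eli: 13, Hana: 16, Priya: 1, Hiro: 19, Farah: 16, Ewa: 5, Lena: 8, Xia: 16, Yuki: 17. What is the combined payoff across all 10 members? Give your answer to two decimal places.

Total contributed: 3 + 13 + 16 + 1 + 19 + 16 + 5 + 8 + 16 + 17 = 114; total kept: 10 × 20 − 114 = 86.
The shared-notes effort pays out 1.7 × 114 = 193.80 in aggregate.
Group total = 86 + 193.80 = 279.80.

279.80 hours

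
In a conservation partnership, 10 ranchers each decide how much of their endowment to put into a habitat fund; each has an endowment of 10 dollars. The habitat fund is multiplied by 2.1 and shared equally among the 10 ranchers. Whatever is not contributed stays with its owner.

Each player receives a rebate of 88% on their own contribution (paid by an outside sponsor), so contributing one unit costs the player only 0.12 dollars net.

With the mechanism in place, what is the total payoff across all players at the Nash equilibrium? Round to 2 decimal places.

Under the mechanism each unit contributed yields (2.1/10) / 0.12 = 1.7500 back to its contributor per unit of net cost, which exceeds 1, making full contribution the dominant choice for everyone.
So the Nash equilibrium is full contribution by all 10; the group earns 10 × (10 × 0.88 + 2.1 × 10) = 298.00.

298.00 dollars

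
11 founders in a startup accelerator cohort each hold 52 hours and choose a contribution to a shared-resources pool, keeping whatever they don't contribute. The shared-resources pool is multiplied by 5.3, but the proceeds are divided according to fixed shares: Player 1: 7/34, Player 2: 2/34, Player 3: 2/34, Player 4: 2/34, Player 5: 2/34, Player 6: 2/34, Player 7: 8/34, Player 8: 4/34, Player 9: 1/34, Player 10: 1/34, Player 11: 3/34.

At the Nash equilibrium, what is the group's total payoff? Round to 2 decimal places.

Player j's private return per contributed unit is 5.3 × (j's share). Contributing is weakly dominant for j when that share is at least 1/5.3 = 0.1887, and contributing 0 is dominant otherwise.
Player 1 and Player 7 are above the threshold, contributing 52 each; the remaining 9 contribute 0. Total contributed: 104.
The shared-resources pool pays out 5.3 × 104 = 551.20 in total (split across the unequal shares, but the aggregate is all that matters for the group sum).
The 9 free-riders keep 52 each, adding 468. Group total = 468 + 551.20 = 1019.20.

1019.20 hours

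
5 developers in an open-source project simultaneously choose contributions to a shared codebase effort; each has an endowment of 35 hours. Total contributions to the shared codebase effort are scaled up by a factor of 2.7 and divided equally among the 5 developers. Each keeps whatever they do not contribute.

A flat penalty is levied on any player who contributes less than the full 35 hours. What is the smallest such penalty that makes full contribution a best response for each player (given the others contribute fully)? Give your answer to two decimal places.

16.10 hours

Given the others contribute fully, the best deviation is to contribute 0 (any partial contribution still incurs the fine and gives up units whose private return 0.5400 is below 1).
Deviating from 35 to 0 saves 35 hours but forfeits the deviator's share of the drop in the shared codebase effort: 2.7/5 × 35 = 18.90.
So the deviation gain is 35 − 18.90 = 16.10, and the fine must be at least 16.10 hours to wipe it out.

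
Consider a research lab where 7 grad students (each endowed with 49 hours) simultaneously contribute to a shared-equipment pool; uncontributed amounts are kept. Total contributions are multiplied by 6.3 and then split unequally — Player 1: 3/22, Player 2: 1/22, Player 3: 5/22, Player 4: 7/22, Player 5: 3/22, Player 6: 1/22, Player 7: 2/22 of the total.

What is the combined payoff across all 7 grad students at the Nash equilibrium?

For player j, contributing a unit is worthwhile iff 6.3 × (j's share) ≥ 1, i.e. iff j's share is at least 0.1587.
Player 3 and Player 4 clear that bar, contributing 49 each; the remaining 5 contribute 0. Total contributed: 98.
The shared-equipment pool pays out 6.3 × 98 = 617.40 in total (split across the unequal shares, but the aggregate is all that matters for the group sum).
The 5 free-riders keep 49 each, adding 245. Group total = 245 + 617.40 = 862.40.

862.40 hours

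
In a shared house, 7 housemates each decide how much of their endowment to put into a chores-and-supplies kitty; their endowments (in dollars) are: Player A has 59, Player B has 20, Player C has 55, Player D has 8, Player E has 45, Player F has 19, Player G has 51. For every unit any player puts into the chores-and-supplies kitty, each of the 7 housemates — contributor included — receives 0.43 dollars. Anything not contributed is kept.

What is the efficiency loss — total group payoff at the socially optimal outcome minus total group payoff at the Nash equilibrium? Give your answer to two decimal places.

516.57 dollars

The private return per contributed unit is 0.43 < 1 for everyone, so the Nash equilibrium is zero contribution and the group total is Σ E_j = 59 + 20 + 55 + 8 + 45 + 19 + 51 = 257.
Each contributed unit returns 3.010 to the group, so the social optimum is full contribution by everyone: group total = 3.010 × 257 = 773.57.
Efficiency loss = (3.010 − 1) × 257 = 516.57.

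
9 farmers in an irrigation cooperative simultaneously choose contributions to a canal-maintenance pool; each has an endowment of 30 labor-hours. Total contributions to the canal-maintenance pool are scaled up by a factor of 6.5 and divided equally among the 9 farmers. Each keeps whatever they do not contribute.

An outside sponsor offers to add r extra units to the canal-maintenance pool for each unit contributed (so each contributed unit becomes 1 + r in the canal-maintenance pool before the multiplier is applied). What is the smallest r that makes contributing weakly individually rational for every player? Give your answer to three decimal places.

With matching at rate r, one contributed unit becomes (1 + r) in the canal-maintenance pool and returns 6.5 × (1 + r) / 9 to the contributor.
Setting this equal to 1: 1 + r = 9/6.5 = 1.3846.
So the minimum matching rate is r = 1.3846 − 1 = 0.385.

0.385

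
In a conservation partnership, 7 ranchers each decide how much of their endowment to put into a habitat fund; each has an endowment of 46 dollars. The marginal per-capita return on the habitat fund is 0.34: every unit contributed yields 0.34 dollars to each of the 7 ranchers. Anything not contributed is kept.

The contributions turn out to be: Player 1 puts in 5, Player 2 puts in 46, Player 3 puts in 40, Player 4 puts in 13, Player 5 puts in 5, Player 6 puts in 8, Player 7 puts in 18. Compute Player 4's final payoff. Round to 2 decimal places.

Total contributed: 5 + 46 + 40 + 13 + 5 + 8 + 18 = 135.
Each receives 0.34 × 135 = 45.90 from the habitat fund.
Player 4 keeps 46 − 13 = 33, so Player 4's payoff is 33 + 45.90 = 78.90.

78.90 dollars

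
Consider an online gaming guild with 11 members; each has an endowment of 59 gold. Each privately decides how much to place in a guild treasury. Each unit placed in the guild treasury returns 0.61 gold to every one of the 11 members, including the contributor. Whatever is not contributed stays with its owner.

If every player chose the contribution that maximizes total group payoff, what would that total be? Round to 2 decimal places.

Each contributed unit returns 6.710 to the group as a whole (0.61 to each of 11 players), which exceeds 1, so the social optimum is full contribution: group total = 6.710 × 649 = 4354.79.

4354.79 gold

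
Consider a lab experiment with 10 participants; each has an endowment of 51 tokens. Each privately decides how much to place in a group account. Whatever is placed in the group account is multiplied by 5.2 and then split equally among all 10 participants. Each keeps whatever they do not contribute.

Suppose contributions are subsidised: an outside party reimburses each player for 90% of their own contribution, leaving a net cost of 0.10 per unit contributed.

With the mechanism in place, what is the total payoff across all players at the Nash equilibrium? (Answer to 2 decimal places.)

The effective private return per unit is now (5.2/10) / 0.10 = 5.2000 > 1, so every player's dominant strategy flips to full contribution.
So the Nash equilibrium is full contribution by all 10; the group earns 10 × (51 × 0.90 + 5.2 × 51) = 3111.00.

3111.00 tokens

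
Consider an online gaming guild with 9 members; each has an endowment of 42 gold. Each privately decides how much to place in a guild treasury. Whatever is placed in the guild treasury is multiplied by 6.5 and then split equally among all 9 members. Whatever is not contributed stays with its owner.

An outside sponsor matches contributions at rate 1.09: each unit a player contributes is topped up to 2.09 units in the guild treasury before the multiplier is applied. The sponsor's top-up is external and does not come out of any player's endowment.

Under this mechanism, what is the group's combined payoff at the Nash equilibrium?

5135.13 gold

With the mechanism, a contributed unit returns 6.5 × 2.09 / 9 = 1.5094 per unit of net cost to the contributor — now above 1 — so contributing fully is weakly dominant for every player.
At the Nash equilibrium everyone contributes 42. Group total payoff = 6.5 × 2.09 × 378 = 5135.13.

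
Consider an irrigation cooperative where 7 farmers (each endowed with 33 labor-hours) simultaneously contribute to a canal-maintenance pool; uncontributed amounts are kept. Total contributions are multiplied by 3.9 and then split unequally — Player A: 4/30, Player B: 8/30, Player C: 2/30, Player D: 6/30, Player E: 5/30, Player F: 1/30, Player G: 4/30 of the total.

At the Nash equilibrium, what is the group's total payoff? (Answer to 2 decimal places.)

For player j, contributing a unit is worthwhile iff 3.9 × (j's share) ≥ 1, i.e. iff j's share is at least 0.2564.
Player B alone (share 8/30) is above the threshold, contributing 33; the remaining 6 contribute 0. Total contributed: 33.
The canal-maintenance pool pays out 3.9 × 33 = 128.70 in total (split across the unequal shares, but the aggregate is all that matters for the group sum).
The 6 free-riders keep 33 each, adding 198. Group total = 198 + 128.70 = 326.70.

326.70 labor-hours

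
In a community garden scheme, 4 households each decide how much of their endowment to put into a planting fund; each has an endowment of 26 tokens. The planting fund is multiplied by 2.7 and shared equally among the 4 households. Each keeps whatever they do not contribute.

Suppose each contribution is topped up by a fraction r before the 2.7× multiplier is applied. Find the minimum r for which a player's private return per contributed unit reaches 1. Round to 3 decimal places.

0.481

With matching at rate r, one contributed unit becomes (1 + r) in the planting fund and returns 2.7 × (1 + r) / 4 to the contributor.
Setting this equal to 1: 1 + r = 4/2.7 = 1.4815.
So the minimum matching rate is r = 1.4815 − 1 = 0.481.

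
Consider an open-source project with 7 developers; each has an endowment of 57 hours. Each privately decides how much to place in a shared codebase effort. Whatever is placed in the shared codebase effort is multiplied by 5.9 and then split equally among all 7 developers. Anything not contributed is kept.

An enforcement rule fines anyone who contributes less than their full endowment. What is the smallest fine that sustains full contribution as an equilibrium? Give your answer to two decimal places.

8.96 hours

Given the others contribute fully, the best deviation is to contribute 0 (any partial contribution still incurs the fine and gives up units whose private return 0.8429 is below 1).
Deviating from 57 to 0 saves 57 hours but forfeits the deviator's share of the drop in the shared codebase effort: 5.9/7 × 57 = 48.04.
So the deviation gain is 57 − 48.04 = 8.96, and the fine must be at least 8.96 hours to wipe it out.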